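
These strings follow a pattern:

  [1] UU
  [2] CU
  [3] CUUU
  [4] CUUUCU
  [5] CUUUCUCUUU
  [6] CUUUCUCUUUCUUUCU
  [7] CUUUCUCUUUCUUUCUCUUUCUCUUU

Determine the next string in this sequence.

CUUUCUCUUUCUUUCUCUUUCUCUUUCUUUCUCUUUCUUUCU

From term 3 onward, concatenate the last term with the second-to-last: CU·UU = CUUU, CUUU·CU = CUUUCU, …
So term 8 is CUUUCUCUUUCUUUCUCUUUCUCUUU·CUUUCUCUUUCUUUCU.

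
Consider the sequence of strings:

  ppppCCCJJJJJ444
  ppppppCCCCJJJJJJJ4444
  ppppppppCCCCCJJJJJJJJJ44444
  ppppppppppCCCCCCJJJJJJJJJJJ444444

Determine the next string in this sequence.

Reading off run lengths: p runs 4, 6, 8, 10; C runs 3, 4, 5, 6; J runs 5, 7, 9, 11; 4 runs 3, 4, 5, 6 — each is linear in n, where the shown terms are n = 2, 3, 4, 5.
At n = 6 the blocks have lengths 12, 7, 13, 7.

ppppppppppppCCCCCCCJJJJJJJJJJJJJ4444444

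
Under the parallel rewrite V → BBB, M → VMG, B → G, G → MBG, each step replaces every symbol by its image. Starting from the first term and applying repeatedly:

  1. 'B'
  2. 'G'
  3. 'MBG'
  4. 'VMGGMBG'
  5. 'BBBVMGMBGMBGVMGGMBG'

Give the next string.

Applying the rule to each of the 19 symbols of BBBVMGMBGMBGVMGGMBG gives the pieces G G G BBB VMG MBG VMG G MBG VMG G MBG BBB VMG MBG MBG VMG G MBG, which concatenate to the answer.

GGGBBBVMGMBGVMGGMBGVMGGMBGBBBVMGMBGMBGVMGGMBG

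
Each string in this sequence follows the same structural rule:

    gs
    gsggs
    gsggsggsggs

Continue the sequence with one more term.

gsggsggsggsggsggsggsggs

Every step duplicates the string with 'g' between the halves.
One more doubling of gsggsggsggs gives the answer.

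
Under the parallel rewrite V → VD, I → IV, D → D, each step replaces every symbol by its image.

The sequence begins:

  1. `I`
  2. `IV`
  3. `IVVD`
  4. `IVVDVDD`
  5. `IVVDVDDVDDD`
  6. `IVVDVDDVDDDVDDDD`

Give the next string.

IVVDVDDVDDDVDDDDVDDDDD

Replace each of the 16 characters of IVVDVDDVDDDVDDDD in place — IV VD VD D VD D D VD D D D VD D D D D — and concatenate.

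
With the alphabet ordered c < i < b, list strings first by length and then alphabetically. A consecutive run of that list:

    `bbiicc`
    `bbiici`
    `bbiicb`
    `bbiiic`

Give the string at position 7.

bbiibc

Advancing 3 positions from bbiiic through bbiiic → bbiiii → bbiiib reaches term 7.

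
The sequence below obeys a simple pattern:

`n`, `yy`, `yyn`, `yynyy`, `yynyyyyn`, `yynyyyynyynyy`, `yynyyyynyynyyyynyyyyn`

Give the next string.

This is a Fibonacci-style word recurrence s(k) = s(k−1)·s(k−2): e.g. yy·n = yyn.
So term 8 is yynyyyynyynyyyynyyyyn·yynyyyynyynyy.

yynyyyynyynyyyynyyyynyynyyyynyynyy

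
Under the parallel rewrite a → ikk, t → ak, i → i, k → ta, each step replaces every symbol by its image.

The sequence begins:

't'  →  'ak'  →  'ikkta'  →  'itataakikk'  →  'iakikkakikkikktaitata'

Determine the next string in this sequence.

φ(iakikkakikkikktaitata) expands symbol-by-symbol to i ikk ta i ta ta ikk ta i ta ta i ta ta ak ikk i ak ikk ak ikk; joining the 21 pieces gives the next term.

iikktaitataikktaitataitataakikkiakikkakikk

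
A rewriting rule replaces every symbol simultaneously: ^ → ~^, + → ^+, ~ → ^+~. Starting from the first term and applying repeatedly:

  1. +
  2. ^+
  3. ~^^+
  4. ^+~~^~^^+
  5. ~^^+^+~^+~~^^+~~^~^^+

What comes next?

^+~~^~^^+~^^+^+~~^^+^+~^+~~^~^^+^+~^+~~^^+~~^~^^+

Replace each of the 21 characters of ~^^+^+~^+~~^^+~~^~^^+ in place — ^+~ ~^ ~^ ^+ ~^ ^+ ^+~ ~^ ^+ ^+~ ^+~ ~^ ~^ ^+ ^+~ ^+~ ~^ ^+~ ~^ ~^ ^+ — and concatenate.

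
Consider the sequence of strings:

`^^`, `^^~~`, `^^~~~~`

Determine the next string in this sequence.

Each term is the previous one with ~~ appended.
Applying this once more to ^^~~~~:

^^~~~~~~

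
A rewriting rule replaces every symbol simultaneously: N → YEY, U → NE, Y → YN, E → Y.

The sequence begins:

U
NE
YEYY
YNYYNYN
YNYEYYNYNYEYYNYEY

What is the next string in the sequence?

YNYEYYNYYNYNYEYYNYEYYNYYNYNYEYYNYYN

Replace each of the 17 characters of YNYEYYNYNYEYYNYEY in place — YN YEY YN Y YN YN YEY YN YEY YN Y YN YN YEY YN Y YN — and concatenate.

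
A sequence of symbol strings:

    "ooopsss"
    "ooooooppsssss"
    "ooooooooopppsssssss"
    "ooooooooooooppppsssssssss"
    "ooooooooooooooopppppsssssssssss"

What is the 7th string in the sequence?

ooooooooooooooooooooopppppppsssssssssssssss

Term n consists of 3n o's, followed by n p's, followed by 2n+1 s's (n = 1, 2, …).
For term 7, n = 7, so the run lengths are 21, 7, 15.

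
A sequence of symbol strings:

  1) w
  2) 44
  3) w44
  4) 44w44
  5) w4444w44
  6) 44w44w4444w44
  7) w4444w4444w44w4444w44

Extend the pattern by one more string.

44w44w4444w44w4444w4444w44w4444w44

From term 3 onward, concatenate the second-to-last term with the last: w·44 = w44, 44·w44 = 44w44, …
The next term joins 44w44w4444w44 and w4444w4444w44w4444w44.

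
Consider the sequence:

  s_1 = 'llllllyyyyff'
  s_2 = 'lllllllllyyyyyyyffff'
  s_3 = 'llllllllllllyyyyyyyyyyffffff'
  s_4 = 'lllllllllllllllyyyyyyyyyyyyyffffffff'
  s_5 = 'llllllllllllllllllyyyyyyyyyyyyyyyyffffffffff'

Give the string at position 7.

llllllllllllllllllllllllyyyyyyyyyyyyyyyyyyyyyyffffffffffffff

The n-th term is 3n+3 l's then 3n+1 y's then 2n f's (n = 1, 2, …).
At n = 7 the blocks have lengths 24, 22, 14.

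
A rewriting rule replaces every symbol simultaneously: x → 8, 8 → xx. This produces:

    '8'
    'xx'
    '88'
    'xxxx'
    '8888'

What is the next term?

xxxxxxxx

Expanding 8888: 8→xx, 8→xx, 8→xx, 8→xx. Concatenated: xx xx xx xx.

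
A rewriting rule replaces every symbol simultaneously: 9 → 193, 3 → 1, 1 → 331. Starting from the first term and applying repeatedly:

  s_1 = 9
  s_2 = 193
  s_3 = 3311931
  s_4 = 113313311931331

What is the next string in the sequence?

3313311133111331331193133111331

Replace each of the 15 characters of 113313311931331 in place — 331 331 1 1 331 1 1 331 331 193 1 331 1 1 331 — and concatenate.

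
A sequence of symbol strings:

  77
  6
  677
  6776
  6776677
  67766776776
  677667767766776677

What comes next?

67766776776677667767766776776

Each term (from the third on) is the previous term followed by the one before it: term 3 = 6·77 = 677.
The next term joins 677667767766776677 and 67766776776.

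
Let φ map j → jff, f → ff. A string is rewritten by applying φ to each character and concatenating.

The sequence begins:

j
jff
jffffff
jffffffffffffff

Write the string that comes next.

Replace each of the 15 characters of jffffffffffffff in place — jff ff ff ff ff ff ff ff ff ff ff ff ff ff ff — and concatenate.

jffffffffffffffffffffffffffffff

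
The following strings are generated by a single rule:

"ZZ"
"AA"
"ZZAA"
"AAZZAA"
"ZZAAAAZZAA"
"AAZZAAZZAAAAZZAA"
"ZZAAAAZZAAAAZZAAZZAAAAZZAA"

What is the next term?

AAZZAAZZAAAAZZAAZZAAAAZZAAAAZZAAZZAAAAZZAA

Each term (from the third on) is the two preceding terms concatenated in order: term 3 = ZZ·AA = ZZAA.
The next term joins AAZZAAZZAAAAZZAA and ZZAAAAZZAAAAZZAAZZAAAAZZAA.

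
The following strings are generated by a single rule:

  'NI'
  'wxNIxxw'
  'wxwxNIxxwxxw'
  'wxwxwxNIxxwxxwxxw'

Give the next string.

Each term wraps the previous one in wx on the left and xxw on the right.
Applying this once more to wxwxwxNIxxwxxwxxw:

wxwxwxwxNIxxwxxwxxwxxw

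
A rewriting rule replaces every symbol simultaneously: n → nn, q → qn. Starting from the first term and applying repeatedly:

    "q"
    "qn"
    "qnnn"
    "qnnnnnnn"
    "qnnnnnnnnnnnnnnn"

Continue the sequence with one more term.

qnnnnnnnnnnnnnnnnnnnnnnnnnnnnnnn

φ(qnnnnnnnnnnnnnnn) expands symbol-by-symbol to qn nn nn nn nn nn nn nn nn nn nn nn nn nn nn nn; joining the 16 pieces gives the next term.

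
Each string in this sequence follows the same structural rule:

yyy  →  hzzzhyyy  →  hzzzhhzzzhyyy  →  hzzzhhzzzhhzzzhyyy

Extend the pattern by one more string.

hzzzhhzzzhhzzzhhzzzhyyy

Every step adds hzzzh at the front: s(k+1) = hzzzh·s(k).
So the next term is hzzzh·hzzzhhzzzhhzzzhyyy.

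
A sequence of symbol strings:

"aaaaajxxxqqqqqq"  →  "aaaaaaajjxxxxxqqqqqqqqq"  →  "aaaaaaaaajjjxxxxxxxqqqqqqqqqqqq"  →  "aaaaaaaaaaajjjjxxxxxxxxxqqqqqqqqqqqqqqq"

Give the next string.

Reading off run lengths: a runs 5, 7, 9, 11; j runs 1, 2, 3, 4; x runs 3, 5, 7, 9; q runs 6, 9, 12, 15 — each is linear in n, where the shown terms are n = 2, 3, 4, 5.
At n = 6 the blocks have lengths 13, 5, 11, 18.

aaaaaaaaaaaaajjjjjxxxxxxxxxxxqqqqqqqqqqqqqqqqqq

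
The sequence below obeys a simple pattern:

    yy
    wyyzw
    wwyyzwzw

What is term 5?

s(k+1) = w·s(k)·zw, so each term gains w as a prefix and zw as a suffix.
From wwyyzwzw, 2 further steps: wwyyzwzw → wwwyyzwzwzw → (answer).

wwwwyyzwzwzwzw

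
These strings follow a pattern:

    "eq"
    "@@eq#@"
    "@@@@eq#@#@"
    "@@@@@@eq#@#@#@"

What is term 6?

@@@@@@@@@@eq#@#@#@#@#@

s(k+1) = @@·s(k)·#@, so each term gains @@ as a prefix and #@ as a suffix.
From @@@@@@eq#@#@#@, 2 further steps: @@@@@@eq#@#@#@ → @@@@@@@@eq#@#@#@#@ → (answer).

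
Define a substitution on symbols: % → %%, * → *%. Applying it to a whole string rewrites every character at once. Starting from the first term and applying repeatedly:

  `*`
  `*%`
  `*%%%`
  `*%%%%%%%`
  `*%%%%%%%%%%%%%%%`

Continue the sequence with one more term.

Replace each of the 16 characters of *%%%%%%%%%%%%%%% in place — *% %% %% %% %% %% %% %% %% %% %% %% %% %% %% %% — and concatenate.

*%%%%%%%%%%%%%%%%%%%%%%%%%%%%%%%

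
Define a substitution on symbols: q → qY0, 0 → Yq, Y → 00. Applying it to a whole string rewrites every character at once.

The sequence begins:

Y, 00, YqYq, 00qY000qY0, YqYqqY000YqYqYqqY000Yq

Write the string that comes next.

00qY000qY0qY000YqYqYq00qY000qY000qY0qY000YqYqYq00qY0

φ(YqYqqY000YqYqYqqY000Yq) expands symbol-by-symbol to 00 qY0 00 qY0 qY0 00 Yq Yq Yq 00 qY0 00 qY0 00 qY0 qY0 00 Yq Yq Yq 00 qY0; joining the 22 pieces gives the next term.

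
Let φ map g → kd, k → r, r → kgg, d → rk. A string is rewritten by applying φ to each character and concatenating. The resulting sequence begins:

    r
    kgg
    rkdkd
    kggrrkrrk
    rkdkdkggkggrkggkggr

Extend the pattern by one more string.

φ(rkdkdkggkggrkggkggr) expands symbol-by-symbol to kgg r rk r rk r kd kd r kd kd kgg r kd kd r kd kd kgg; joining the 19 pieces gives the next term.

kggrrkrrkrkdkdrkdkdkggrkdkdrkdkdkgg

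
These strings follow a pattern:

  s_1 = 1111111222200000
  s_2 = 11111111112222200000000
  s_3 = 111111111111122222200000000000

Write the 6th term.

The n-th term is 3n+1 1's then n+2 2's then 3n-1 0's, where the shown terms are n = 2, 3, 4.
Setting n = 7 gives 22, 9, 20 characters in each block.

111111111111111111111122222222200000000000000000000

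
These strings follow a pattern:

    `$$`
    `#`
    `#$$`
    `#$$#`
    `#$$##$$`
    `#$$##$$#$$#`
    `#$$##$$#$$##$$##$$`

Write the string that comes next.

From term 3 onward, concatenate the last term with the second-to-last: #·$$ = #$$, #$$·# = #$$#, …
So term 8 is #$$##$$#$$##$$##$$·#$$##$$#$$#.

#$$##$$#$$##$$##$$#$$##$$#$$#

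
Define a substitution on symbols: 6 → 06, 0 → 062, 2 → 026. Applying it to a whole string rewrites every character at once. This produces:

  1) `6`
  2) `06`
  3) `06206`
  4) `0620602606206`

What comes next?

0620602606206062026060620602606206

Replace each of the 13 characters of 0620602606206 in place — 062 06 026 062 06 062 026 06 062 06 026 062 06 — and concatenate.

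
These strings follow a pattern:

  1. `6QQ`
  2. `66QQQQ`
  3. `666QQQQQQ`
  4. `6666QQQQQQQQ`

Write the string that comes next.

66666QQQQQQQQQQ

Each string has the form 6^{n} Q^{2n} (n = 1, 2, …).
Setting n = 5 gives 5, 10 characters in each block.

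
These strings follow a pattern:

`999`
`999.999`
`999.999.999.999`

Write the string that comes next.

Each string is two copies of the previous one joined by '.'.
One more doubling of 999.999.999.999 gives the answer.

999.999.999.999.999.999.999.999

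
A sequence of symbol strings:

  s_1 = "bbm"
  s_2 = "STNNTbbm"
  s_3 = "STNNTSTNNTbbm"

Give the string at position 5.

STNNTSTNNTSTNNTSTNNTbbm

Every step adds STNNT at the front: s(k+1) = STNNT·s(k).
From STNNTSTNNTbbm, 2 further steps: STNNTSTNNTbbm → STNNTSTNNTSTNNTbbm → (answer).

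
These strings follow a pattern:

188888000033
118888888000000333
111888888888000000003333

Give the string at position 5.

Each string has the form 1^{n-1} 8^{2n+1} 0^{2n} 3^{n}, where the shown terms are n = 2, 3, 4.
At n = 6 the blocks have lengths 5, 13, 12, 6.

111118888888888888000000000000333333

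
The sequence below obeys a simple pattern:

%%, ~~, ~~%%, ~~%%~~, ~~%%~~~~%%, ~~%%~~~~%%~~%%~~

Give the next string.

This is a Fibonacci-style word recurrence s(k) = s(k−1)·s(k−2): e.g. ~~·%% = ~~%%.
The next term joins ~~%%~~~~%%~~%%~~ and ~~%%~~~~%%.

~~%%~~~~%%~~%%~~~~%%~~~~%%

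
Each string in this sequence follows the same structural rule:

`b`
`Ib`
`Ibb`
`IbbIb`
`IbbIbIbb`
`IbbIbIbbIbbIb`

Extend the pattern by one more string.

IbbIbIbbIbbIbIbbIbIbb

This is a Fibonacci-style word recurrence s(k) = s(k−1)·s(k−2): e.g. Ib·b = Ibb.
The next term joins IbbIbIbbIbbIb and IbbIbIbb.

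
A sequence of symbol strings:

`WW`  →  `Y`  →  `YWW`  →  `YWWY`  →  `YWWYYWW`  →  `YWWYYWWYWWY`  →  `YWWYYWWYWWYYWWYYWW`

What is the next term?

Each term (from the third on) is the previous term followed by the one before it: term 3 = Y·WW = YWW.
The next term joins YWWYYWWYWWYYWWYYWW and YWWYYWWYWWY.

YWWYYWWYWWYYWWYYWWYWWYYWWYWWY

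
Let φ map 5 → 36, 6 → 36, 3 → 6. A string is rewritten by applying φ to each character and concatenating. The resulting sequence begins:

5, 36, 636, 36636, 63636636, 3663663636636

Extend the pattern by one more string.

636366363663663636636

Applying the rule to each of the 13 symbols of 3663663636636 gives the pieces 6 36 36 6 36 36 6 36 6 36 36 6 36, which concatenate to the answer.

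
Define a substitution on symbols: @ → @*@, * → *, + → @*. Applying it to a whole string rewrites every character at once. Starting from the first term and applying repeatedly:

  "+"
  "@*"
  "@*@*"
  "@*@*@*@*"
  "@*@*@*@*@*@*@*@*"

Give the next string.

@*@*@*@*@*@*@*@*@*@*@*@*@*@*@*@*

φ(@*@*@*@*@*@*@*@*) expands symbol-by-symbol to @*@ * @*@ * @*@ * @*@ * @*@ * @*@ * @*@ * @*@ *; joining the 16 pieces gives the next term.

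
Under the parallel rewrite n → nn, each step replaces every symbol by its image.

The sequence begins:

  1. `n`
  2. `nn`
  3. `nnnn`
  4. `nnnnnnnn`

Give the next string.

nnnnnnnnnnnnnnnn

Rewriting each symbol of nnnnnnnn: n→nn, n→nn, n→nn, n→nn, n→nn, n→nn, n→nn, n→nn, which concatenates to nn nn nn nn nn nn nn nn.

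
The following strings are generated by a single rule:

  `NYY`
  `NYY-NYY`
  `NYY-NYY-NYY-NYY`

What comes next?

NYY-NYY-NYY-NYY-NYY-NYY-NYY-NYY

s(k+1) = s(k)·-·s(k) — each term doubles the last with '-' between the halves.
One more doubling of NYY-NYY-NYY-NYY gives the answer.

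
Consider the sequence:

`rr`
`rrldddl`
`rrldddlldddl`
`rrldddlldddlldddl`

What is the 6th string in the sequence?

Each term is the previous one with ldddl appended.
From rrldddlldddlldddl, 2 further steps: rrldddlldddlldddl → rrldddlldddlldddlldddl → (answer).

rrldddlldddlldddlldddlldddl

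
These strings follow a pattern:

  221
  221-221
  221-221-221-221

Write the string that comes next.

s(k+1) = s(k)·-·s(k) — each term doubles the last with '-' between the halves.
One more doubling of 221-221-221-221 gives the answer.

221-221-221-221-221-221-221-221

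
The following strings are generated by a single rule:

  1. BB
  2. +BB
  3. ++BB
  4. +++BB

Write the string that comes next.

The strings grow by a fixed prefix + each time.
Applying this once more to +++BB:

++++BB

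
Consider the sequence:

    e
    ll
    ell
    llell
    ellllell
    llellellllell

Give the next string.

ellllellllellellllell

From term 3 onward, concatenate the second-to-last term with the last: e·ll = ell, ll·ell = llell, …
So term 7 is ellllell·llellellllell.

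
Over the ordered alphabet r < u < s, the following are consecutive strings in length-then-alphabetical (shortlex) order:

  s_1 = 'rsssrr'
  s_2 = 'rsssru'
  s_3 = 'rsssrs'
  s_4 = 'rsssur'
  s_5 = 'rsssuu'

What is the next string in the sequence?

rsssus

The successor of rsssuu increments the rightmost position that isn't already s and resets every position after it to r.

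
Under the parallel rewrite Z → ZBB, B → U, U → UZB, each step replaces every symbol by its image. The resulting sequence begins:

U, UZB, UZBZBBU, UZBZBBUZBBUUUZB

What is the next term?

Rewriting the 15 symbols of UZBZBBUZBBUUUZB one by one yields UZB ZBB U ZBB U U UZB ZBB U U UZB UZB UZB ZBB U; concatenated:

UZBZBBUZBBUUUZBZBBUUUZBUZBUZBZBBU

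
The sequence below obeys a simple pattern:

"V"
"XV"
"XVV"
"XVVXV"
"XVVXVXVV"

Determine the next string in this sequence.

This is a Fibonacci-style word recurrence s(k) = s(k−1)·s(k−2): e.g. XV·V = XVV.
Continuing: XVVXVXVV · XVVXV gives term 6.

XVVXVXVVXVVXV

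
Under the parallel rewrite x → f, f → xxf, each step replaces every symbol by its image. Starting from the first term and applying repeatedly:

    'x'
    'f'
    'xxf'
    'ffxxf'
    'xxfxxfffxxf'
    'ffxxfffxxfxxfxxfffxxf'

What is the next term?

Applying the rule to each of the 21 symbols of ffxxfffxxfxxfxxfffxxf gives the pieces xxf xxf f f xxf xxf xxf f f xxf f f xxf f f xxf xxf xxf f f xxf, which concatenate to the answer.

xxfxxfffxxfxxfxxfffxxfffxxfffxxfxxfxxfffxxf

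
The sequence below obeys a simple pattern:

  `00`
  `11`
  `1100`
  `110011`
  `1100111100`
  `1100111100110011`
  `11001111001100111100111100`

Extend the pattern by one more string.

110011110011001111001111001100111100110011

From term 3 onward, concatenate the last term with the second-to-last: 11·00 = 1100, 1100·11 = 110011, …
The next term joins 11001111001100111100111100 and 1100111100110011.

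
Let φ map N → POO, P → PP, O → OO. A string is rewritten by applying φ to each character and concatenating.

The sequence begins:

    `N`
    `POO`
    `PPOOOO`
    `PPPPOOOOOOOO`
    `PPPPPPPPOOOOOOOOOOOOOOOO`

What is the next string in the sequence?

Rewriting the 24 symbols of PPPPPPPPOOOOOOOOOOOOOOOO one by one yields PP PP PP PP PP PP PP PP OO OO OO OO OO OO OO OO OO OO OO OO OO OO OO OO; concatenated:

PPPPPPPPPPPPPPPPOOOOOOOOOOOOOOOOOOOOOOOOOOOOOOOO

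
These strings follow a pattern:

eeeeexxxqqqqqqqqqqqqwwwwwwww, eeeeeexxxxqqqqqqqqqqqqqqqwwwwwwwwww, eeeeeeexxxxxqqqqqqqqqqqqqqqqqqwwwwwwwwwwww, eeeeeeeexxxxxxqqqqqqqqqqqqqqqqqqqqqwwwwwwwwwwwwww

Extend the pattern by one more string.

eeeeeeeeexxxxxxxqqqqqqqqqqqqqqqqqqqqqqqqwwwwwwwwwwwwwwww

Term n consists of n+2 e's, followed by n x's, followed by 3n+3 q's, followed by 2n+2 w's, where the shown terms are n = 3, 4, 5, 6.
At n = 7 the blocks have lengths 9, 7, 24, 16.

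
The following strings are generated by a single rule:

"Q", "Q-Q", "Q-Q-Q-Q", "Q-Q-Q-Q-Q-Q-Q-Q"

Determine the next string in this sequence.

Each string is two copies of the previous one joined by '-'.
One more doubling of Q-Q-Q-Q-Q-Q-Q-Q gives the answer.

Q-Q-Q-Q-Q-Q-Q-Q-Q-Q-Q-Q-Q-Q-Q-Q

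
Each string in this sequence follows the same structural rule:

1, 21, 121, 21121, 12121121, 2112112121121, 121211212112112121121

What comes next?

Each term (from the third on) is the two preceding terms concatenated in order: term 3 = 1·21 = 121.
Continuing: 2112112121121 · 121211212112112121121 gives term 8.

2112112121121121211212112112121121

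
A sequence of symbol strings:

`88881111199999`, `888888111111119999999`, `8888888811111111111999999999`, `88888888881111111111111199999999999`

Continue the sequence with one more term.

888888888888111111111111111119999999999999

The n-th term is 2n+2 8's then 3n+2 1's then 2n+3 9's (n = 1, 2, …).
For the next term, n = 5, so the run lengths are 12, 17, 13.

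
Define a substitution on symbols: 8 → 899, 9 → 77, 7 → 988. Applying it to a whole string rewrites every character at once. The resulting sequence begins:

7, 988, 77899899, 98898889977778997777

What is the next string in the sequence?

Replace each of the 20 characters of 98898889977778997777 in place — 77 899 899 77 899 899 899 77 77 988 988 988 988 899 77 77 988 988 988 988 — and concatenate.

778998997789989989977779889889889888997777988988988988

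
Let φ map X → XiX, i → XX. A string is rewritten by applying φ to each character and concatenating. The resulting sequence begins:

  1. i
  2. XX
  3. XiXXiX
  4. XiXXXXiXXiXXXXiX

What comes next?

Rewriting the 16 symbols of XiXXXXiXXiXXXXiX one by one yields XiX XX XiX XiX XiX XiX XX XiX XiX XX XiX XiX XiX XiX XX XiX; concatenated:

XiXXXXiXXiXXiXXiXXXXiXXiXXXXiXXiXXiXXiXXXXiX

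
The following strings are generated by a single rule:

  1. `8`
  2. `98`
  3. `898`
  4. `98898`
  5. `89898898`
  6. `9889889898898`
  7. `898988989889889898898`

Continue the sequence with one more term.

Each term (from the third on) is the two preceding terms concatenated in order: term 3 = 8·98 = 898.
The next term joins 9889889898898 and 898988989889889898898.

9889889898898898988989889889898898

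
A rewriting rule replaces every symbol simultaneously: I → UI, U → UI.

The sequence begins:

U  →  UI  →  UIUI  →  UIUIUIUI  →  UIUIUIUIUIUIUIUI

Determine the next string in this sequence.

Rewriting the 16 symbols of UIUIUIUIUIUIUIUI one by one yields UI UI UI UI UI UI UI UI UI UI UI UI UI UI UI UI; concatenated:

UIUIUIUIUIUIUIUIUIUIUIUIUIUIUIUI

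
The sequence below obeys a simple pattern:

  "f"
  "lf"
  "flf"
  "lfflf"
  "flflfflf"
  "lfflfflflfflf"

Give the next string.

Each term (from the third on) is the two preceding terms concatenated in order: term 3 = f·lf = flf.
So term 7 is flflfflf·lfflfflflfflf.

flflfflflfflfflflfflf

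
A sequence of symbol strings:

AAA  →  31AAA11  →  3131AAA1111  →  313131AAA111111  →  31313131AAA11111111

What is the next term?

Each term wraps the previous one in 31 on the left and 11 on the right.
One more step from 31313131AAA11111111 gives the answer.

3131313131AAA1111111111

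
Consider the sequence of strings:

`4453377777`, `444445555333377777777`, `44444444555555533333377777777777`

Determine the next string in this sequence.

Term n consists of 3n-1 4's, followed by 3n-2 5's, followed by 2n 3's, followed by 3n+2 7's (n = 1, 2, …).
Setting n = 4 gives 11, 10, 8, 14 characters in each block.

4444444444455555555553333333377777777777777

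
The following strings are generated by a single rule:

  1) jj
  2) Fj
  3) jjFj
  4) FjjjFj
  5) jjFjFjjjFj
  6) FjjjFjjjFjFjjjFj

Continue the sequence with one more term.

Each term (from the third on) is the two preceding terms concatenated in order: term 3 = jj·Fj = jjFj.
So term 7 is jjFjFjjjFj·FjjjFjjjFjFjjjFj.

jjFjFjjjFjFjjjFjjjFjFjjjFj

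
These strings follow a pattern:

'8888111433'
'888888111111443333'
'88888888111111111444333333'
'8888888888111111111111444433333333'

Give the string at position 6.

Term n consists of 2n+2 8's, followed by 3n 1's, followed by n 4's, followed by 2n 3's (n = 1, 2, …).
For term 6, n = 6, so the run lengths are 14, 18, 6, 12.

88888888888888111111111111111111444444333333333333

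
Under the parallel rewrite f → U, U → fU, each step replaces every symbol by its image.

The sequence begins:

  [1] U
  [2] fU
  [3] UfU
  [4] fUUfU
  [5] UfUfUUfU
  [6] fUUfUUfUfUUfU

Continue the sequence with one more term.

Applying the rule to each of the 13 symbols of fUUfUUfUfUUfU gives the pieces U fU fU U fU fU U fU U fU fU U fU, which concatenate to the answer.

UfUfUUfUfUUfUUfUfUUfU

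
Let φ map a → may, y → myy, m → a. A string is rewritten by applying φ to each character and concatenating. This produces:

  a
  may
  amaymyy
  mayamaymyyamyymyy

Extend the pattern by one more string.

Rewriting the 17 symbols of mayamaymyyamyymyy one by one yields a may myy may a may myy a myy myy may a myy myy a myy myy; concatenated:

amaymyymayamaymyyamyymyymayamyymyyamyymyy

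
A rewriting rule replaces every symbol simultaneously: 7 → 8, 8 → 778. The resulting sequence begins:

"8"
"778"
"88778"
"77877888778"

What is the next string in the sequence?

Rewriting each symbol of 77877888778: 7→8, 7→8, 8→778, 7→8, 7→8, 8→778, 8→778, 8→778, 7→8, 7→8, 8→778, which concatenates to 8 8 778 8 8 778 778 778 8 8 778.

887788877877877888778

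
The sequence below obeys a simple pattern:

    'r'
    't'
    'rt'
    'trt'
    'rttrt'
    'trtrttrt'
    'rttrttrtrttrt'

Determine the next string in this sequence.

trtrttrtrttrttrtrttrt

Each term (from the third on) is the two preceding terms concatenated in order: term 3 = r·t = rt.
The next term joins trtrttrt and rttrttrtrttrt.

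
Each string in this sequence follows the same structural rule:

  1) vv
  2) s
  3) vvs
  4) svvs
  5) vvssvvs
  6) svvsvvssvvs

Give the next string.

vvssvvssvvsvvssvvs

Each term (from the third on) is the two preceding terms concatenated in order: term 3 = vv·s = vvs.
The next term joins vvssvvs and svvsvvssvvs.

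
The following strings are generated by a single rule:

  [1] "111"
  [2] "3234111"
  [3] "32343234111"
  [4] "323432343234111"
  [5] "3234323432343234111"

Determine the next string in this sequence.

32343234323432343234111

Every step adds 3234 at the front: s(k+1) = 3234·s(k).
So the next term is 3234·3234323432343234111.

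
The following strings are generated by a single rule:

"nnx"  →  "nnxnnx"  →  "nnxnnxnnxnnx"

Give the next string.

Every step duplicates the string.
Doubling nnxnnxnnxnnx:

nnxnnxnnxnnxnnxnnxnnxnnx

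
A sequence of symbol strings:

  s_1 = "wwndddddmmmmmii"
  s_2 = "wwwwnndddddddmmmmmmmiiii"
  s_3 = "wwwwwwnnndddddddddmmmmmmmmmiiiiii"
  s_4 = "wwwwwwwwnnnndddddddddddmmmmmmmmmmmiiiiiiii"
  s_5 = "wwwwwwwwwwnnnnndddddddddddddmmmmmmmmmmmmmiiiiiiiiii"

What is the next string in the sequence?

Term n consists of 2n w's, followed by n n's, followed by 2n+3 d's, followed by 2n+3 m's, followed by 2n i's (n = 1, 2, …).
At n = 6 the blocks have lengths 12, 6, 15, 15, 12.

wwwwwwwwwwwwnnnnnndddddddddddddddmmmmmmmmmmmmmmmiiiiiiiiiiii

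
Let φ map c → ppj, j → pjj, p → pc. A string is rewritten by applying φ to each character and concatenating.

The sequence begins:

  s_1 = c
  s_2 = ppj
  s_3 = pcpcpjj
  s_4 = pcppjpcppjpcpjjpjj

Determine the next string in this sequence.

Rewriting the 18 symbols of pcppjpcppjpcpjjpjj one by one yields pc ppj pc pc pjj pc ppj pc pc pjj pc ppj pc pjj pjj pc pjj pjj; concatenated:

pcppjpcpcpjjpcppjpcpcpjjpcppjpcpjjpjjpcpjjpjj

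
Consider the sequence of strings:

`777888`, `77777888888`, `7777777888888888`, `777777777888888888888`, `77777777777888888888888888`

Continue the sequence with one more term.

Reading off run lengths: 7 runs 3, 5, 7, 9, 11; 8 runs 3, 6, 9, 12, 15 — each is linear in n (n = 1, 2, …).
For the next term, n = 6, so the run lengths are 13, 18.

7777777777777888888888888888888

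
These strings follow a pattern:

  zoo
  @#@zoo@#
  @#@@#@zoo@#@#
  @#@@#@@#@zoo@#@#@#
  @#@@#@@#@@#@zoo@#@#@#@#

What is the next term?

@#@@#@@#@@#@@#@zoo@#@#@#@#@#

Each term wraps the previous one in @#@ on the left and @# on the right.
So the next term is @#@·@#@@#@@#@@#@zoo@#@#@#@#·@#.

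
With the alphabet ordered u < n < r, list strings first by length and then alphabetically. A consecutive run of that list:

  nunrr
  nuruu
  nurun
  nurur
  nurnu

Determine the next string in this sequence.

nurnn

Find the rightmost character of nurnu below r, bump it to the next letter, and reset everything to its right to u.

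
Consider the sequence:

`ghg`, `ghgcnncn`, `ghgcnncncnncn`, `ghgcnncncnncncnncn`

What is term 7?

The strings grow by a fixed suffix cnncn each time.
From ghgcnncncnncncnncn, 3 further steps: ghgcnncncnncncnncn → ghgcnncncnncncnncncnncn → ghgcnncncnncncnncncnncncnncn → (answer).

ghgcnncncnncncnncncnncncnncncnncn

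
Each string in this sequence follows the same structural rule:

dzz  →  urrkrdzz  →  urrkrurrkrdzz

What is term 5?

urrkrurrkrurrkrurrkrdzz

Every step adds urrkr at the front: s(k+1) = urrkr·s(k).
From urrkrurrkrdzz, 2 further steps: urrkrurrkrdzz → urrkrurrkrurrkrdzz → (answer).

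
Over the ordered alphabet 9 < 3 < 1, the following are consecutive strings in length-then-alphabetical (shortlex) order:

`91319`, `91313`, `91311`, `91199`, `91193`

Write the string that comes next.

91191

Treat 91193 as a base-3 numeral over the given alphabet and add one, carrying through any trailing 1's.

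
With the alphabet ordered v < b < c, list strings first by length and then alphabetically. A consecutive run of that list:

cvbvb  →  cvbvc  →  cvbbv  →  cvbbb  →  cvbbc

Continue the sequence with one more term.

Treat cvbbc as a base-3 numeral over the given alphabet and add one, carrying through any trailing c's.

cvbcv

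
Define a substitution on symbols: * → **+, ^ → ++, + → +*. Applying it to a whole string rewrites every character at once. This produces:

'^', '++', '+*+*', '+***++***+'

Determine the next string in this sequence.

+***+**+**++*+***+**+**++*

Expanding +***++***+: +→+*, *→**+, *→**+, *→**+, +→+*, +→+*, *→**+, *→**+, *→**+, +→+*. Concatenated: +* **+ **+ **+ +* +* **+ **+ **+ +*.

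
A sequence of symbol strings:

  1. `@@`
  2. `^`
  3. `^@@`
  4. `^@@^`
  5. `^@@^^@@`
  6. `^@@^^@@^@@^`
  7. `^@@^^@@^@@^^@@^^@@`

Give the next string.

From term 3 onward, concatenate the last term with the second-to-last: ^·@@ = ^@@, ^@@·^ = ^@@^, …
Continuing: ^@@^^@@^@@^^@@^^@@ · ^@@^^@@^@@^ gives term 8.

^@@^^@@^@@^^@@^^@@^@@^^@@^@@^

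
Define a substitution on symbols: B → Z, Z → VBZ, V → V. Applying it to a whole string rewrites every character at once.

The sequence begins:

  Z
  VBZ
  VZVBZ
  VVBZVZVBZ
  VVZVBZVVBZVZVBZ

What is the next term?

VVVBZVZVBZVVZVBZVVBZVZVBZ

Applying the rule to each of the 15 symbols of VVZVBZVVBZVZVBZ gives the pieces V V VBZ V Z VBZ V V Z VBZ V VBZ V Z VBZ, which concatenate to the answer.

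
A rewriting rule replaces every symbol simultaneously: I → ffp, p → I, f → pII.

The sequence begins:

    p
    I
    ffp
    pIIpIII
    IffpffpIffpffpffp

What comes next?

Applying the rule to each of the 17 symbols of IffpffpIffpffpffp gives the pieces ffp pII pII I pII pII I ffp pII pII I pII pII I pII pII I, which concatenate to the answer.

ffppIIpIIIpIIpIIIffppIIpIIIpIIpIIIpIIpIII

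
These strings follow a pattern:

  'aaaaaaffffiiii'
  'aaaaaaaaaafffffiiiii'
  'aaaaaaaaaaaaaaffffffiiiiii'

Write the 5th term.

The n-th term is 4n+2 a's then n+3 f's then n+3 i's (n = 1, 2, …).
Setting n = 5 gives 22, 8, 8 characters in each block.

aaaaaaaaaaaaaaaaaaaaaaffffffffiiiiiiii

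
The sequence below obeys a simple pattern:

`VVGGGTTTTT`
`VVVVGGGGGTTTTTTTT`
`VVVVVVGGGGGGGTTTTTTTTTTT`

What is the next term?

Term n consists of 2n V's, followed by 2n+1 G's, followed by 3n+2 T's (n = 1, 2, …).
At n = 4 the blocks have lengths 8, 9, 14.

VVVVVVVVGGGGGGGGGTTTTTTTTTTTTTT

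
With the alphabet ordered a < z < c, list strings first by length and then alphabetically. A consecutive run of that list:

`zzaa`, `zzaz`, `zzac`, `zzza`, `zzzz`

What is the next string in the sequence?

zzzc

Treat zzzz as a base-3 numeral over the given alphabet and add one, carrying through any trailing c's.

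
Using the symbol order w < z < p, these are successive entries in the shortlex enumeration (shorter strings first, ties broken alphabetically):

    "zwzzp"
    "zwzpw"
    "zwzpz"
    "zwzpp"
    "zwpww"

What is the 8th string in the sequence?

Continuing the enumeration 3 steps past zwpww: zwpww → zwpwz → zwpwp → (answer).

zwpzw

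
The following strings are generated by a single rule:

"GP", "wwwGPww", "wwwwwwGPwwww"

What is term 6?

wwwwwwwwwwwwwwwGPwwwwwwwwww

Each term wraps the previous one in www on the left and ww on the right.
From wwwwwwGPwwww, 3 further steps: wwwwwwGPwwww → wwwwwwwwwGPwwwwww → wwwwwwwwwwwwGPwwwwwwww → (answer).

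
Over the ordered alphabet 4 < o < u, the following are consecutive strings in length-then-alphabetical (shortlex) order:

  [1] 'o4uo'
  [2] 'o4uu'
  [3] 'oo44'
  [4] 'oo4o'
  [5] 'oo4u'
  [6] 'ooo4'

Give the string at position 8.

Continuing the enumeration 2 steps past ooo4: ooo4 → oooo → (answer).

ooou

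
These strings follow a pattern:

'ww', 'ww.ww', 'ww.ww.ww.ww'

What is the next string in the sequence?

s(k+1) = s(k)·.·s(k) — each term doubles the last with '.' between the halves.
So the next term is two copies of ww.ww.ww.ww with '.' between the halves.

ww.ww.ww.ww.ww.ww.ww.ww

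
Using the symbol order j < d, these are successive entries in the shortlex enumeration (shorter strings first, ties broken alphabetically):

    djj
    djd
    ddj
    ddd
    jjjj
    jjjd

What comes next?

Find the rightmost character of jjjd below d, bump it to the next letter, and reset everything to its right to j.

jjdj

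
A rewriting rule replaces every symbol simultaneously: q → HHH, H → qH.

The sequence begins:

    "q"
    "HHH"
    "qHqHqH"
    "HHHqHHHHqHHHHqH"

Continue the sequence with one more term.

qHqHqHHHHqHqHqHqHHHHqHqHqHqHHHHqH

φ(HHHqHHHHqHHHHqH) expands symbol-by-symbol to qH qH qH HHH qH qH qH qH HHH qH qH qH qH HHH qH; joining the 15 pieces gives the next term.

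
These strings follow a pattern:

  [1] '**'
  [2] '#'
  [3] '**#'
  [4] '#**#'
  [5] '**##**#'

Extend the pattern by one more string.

#**#**##**#

This is a Fibonacci-style word recurrence s(k) = s(k−2)·s(k−1): e.g. **·# = **#.
The next term joins #**# and **##**#.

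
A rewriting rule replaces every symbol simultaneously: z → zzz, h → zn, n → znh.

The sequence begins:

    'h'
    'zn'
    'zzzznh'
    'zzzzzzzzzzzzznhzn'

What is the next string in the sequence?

Replace each of the 17 characters of zzzzzzzzzzzzznhzn in place — zzz zzz zzz zzz zzz zzz zzz zzz zzz zzz zzz zzz zzz znh zn zzz znh — and concatenate.

zzzzzzzzzzzzzzzzzzzzzzzzzzzzzzzzzzzzzzzznhznzzzznh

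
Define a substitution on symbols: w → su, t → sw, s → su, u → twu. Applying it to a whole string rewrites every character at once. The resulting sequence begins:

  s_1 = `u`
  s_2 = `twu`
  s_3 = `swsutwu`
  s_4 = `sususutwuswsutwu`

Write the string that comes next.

sutwusutwusutwuswsutwusususutwuswsutwu

φ(sususutwuswsutwu) expands symbol-by-symbol to su twu su twu su twu sw su twu su su su twu sw su twu; joining the 16 pieces gives the next term.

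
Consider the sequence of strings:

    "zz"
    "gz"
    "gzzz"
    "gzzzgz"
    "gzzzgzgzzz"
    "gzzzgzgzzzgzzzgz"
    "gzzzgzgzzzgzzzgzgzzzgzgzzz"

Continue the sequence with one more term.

gzzzgzgzzzgzzzgzgzzzgzgzzzgzzzgzgzzzgzzzgz

This is a Fibonacci-style word recurrence s(k) = s(k−1)·s(k−2): e.g. gz·zz = gzzz.
The next term joins gzzzgzgzzzgzzzgzgzzzgzgzzz and gzzzgzgzzzgzzzgz.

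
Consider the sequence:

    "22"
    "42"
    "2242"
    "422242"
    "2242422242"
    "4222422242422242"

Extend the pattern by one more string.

22424222424222422242422242

From term 3 onward, concatenate the second-to-last term with the last: 22·42 = 2242, 42·2242 = 422242, …
Continuing: 2242422242 · 4222422242422242 gives term 7.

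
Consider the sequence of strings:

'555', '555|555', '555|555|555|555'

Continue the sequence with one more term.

Each string is two copies of the previous one joined by '|'.
Doubling 555|555|555|555 with '|' between the halves:

555|555|555|555|555|555|555|555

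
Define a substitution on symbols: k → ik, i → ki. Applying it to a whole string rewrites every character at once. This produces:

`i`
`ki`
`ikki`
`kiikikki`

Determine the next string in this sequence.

Rewriting each symbol of kiikikki: k→ik, i→ki, i→ki, k→ik, i→ki, k→ik, k→ik, i→ki, which concatenates to ik ki ki ik ki ik ik ki.

ikkikiikkiikikki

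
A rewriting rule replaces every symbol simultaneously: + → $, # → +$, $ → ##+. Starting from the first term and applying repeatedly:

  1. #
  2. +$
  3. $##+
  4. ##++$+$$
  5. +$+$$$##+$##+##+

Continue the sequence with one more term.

Rewriting the 16 symbols of +$+$$$##+$##+##+ one by one yields $ ##+ $ ##+ ##+ ##+ +$ +$ $ ##+ +$ +$ $ +$ +$ $; concatenated:

$##+$##+##+##++$+$$##++$+$$+$+$$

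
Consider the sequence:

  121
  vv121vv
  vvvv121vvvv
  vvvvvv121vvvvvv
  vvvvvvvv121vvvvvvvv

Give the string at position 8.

vvvvvvvvvvvvvv121vvvvvvvvvvvvvv

Every step adds vv to the front and vv to the end of the previous string.
From vvvvvvvv121vvvvvvvv, 3 further steps: vvvvvvvv121vvvvvvvv → vvvvvvvvvv121vvvvvvvvvv → vvvvvvvvvvvv121vvvvvvvvvvvv → (answer).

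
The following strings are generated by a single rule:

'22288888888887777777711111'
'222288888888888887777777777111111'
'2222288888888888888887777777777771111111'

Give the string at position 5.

222222288888888888888888888887777777777777777111111111

The n-th term is n 2's then 3n+1 8's then 2n+2 7's then n+2 1's, where the shown terms are n = 3, 4, 5.
Setting n = 7 gives 7, 22, 16, 9 characters in each block.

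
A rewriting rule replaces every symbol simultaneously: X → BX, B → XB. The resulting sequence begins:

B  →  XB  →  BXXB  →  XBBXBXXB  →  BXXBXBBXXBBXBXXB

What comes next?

Rewriting the 16 symbols of BXXBXBBXXBBXBXXB one by one yields XB BX BX XB BX XB XB BX BX XB XB BX XB BX BX XB; concatenated:

XBBXBXXBBXXBXBBXBXXBXBBXXBBXBXXB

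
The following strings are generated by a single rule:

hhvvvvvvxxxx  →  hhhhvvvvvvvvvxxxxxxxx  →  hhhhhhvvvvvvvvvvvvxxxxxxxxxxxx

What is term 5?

Each string has the form h^{2n} v^{3n+3} x^{4n} (n = 1, 2, …).
At n = 5 the blocks have lengths 10, 18, 20.

hhhhhhhhhhvvvvvvvvvvvvvvvvvvxxxxxxxxxxxxxxxxxxxx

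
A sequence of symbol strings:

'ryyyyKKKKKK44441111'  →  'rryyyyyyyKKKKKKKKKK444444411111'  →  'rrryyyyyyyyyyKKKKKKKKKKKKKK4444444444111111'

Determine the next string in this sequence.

Term n consists of n-1 r's, followed by 3n-2 y's, followed by 4n-2 K's, followed by 3n-2 4's, followed by n+2 1's, where the shown terms are n = 2, 3, 4.
At n = 5 the blocks have lengths 4, 13, 18, 13, 7.

rrrryyyyyyyyyyyyyKKKKKKKKKKKKKKKKKK44444444444441111111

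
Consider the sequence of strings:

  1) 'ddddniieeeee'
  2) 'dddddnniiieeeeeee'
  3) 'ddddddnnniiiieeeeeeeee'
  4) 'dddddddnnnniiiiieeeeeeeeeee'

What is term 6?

dddddddddnnnnnniiiiiiieeeeeeeeeeeeeee

The n-th term is n+2 d's then n-1 n's then n i's then 2n+1 e's, where the shown terms are n = 2, 3, 4, 5.
Setting n = 7 gives 9, 6, 7, 15 characters in each block.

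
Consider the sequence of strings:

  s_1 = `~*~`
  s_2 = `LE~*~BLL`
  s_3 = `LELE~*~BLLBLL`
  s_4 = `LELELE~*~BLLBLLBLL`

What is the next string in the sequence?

LELELELE~*~BLLBLLBLLBLL

Every step adds LE to the front and BLL to the end of the previous string.
One more step from LELELE~*~BLLBLLBLL gives the answer.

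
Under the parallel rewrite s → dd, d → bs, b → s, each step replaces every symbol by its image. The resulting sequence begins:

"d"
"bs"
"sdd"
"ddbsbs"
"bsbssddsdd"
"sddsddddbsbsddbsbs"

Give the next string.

Rewriting the 18 symbols of sddsddddbsbsddbsbs one by one yields dd bs bs dd bs bs bs bs s dd s dd bs bs s dd s dd; concatenated:

ddbsbsddbsbsbsbssddsddbsbssddsdd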